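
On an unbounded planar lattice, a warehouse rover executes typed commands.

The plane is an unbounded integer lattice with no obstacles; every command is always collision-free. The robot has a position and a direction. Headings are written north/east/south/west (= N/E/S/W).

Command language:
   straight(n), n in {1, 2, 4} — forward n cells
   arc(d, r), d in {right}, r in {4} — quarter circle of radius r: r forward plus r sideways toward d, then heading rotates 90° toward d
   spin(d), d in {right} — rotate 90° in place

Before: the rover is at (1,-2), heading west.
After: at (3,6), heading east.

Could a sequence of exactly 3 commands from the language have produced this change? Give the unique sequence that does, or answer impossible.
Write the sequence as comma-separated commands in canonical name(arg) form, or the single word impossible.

key: order matters: swapping arc(right, 4) and straight(2) lands elsewhere
t0: at (1,-2), heading west
[1] after arc(right, 4): at (-3,2), heading north
[2] after arc(right, 4): at (1,6), heading east
[3] after straight(2): at (3,6), heading east
no other 3-command option fits: unique.

arc(right, 4), arc(right, 4), straight(2)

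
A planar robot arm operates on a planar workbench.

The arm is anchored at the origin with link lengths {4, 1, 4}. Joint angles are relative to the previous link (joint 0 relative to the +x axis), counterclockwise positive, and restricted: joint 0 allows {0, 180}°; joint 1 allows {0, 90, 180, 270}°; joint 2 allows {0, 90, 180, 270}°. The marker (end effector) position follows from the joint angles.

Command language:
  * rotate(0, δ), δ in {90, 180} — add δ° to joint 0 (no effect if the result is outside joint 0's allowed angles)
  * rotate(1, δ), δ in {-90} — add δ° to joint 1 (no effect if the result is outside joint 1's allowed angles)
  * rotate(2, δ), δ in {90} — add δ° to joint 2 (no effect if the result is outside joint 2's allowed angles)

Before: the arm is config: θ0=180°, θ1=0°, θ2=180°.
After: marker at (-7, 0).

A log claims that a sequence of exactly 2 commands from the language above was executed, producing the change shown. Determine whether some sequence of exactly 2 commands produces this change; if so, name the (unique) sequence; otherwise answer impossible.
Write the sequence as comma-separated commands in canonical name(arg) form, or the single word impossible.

rotate(1, -90), rotate(1, -90)

begin: config: θ0=180°, θ1=0°, θ2=180°
[1] after rotate(1, -90): config: θ0=180°, θ1=270°, θ2=180°
[2] after rotate(1, -90): config: θ0=180°, θ1=180°, θ2=180°
no rival 2-sequence matches.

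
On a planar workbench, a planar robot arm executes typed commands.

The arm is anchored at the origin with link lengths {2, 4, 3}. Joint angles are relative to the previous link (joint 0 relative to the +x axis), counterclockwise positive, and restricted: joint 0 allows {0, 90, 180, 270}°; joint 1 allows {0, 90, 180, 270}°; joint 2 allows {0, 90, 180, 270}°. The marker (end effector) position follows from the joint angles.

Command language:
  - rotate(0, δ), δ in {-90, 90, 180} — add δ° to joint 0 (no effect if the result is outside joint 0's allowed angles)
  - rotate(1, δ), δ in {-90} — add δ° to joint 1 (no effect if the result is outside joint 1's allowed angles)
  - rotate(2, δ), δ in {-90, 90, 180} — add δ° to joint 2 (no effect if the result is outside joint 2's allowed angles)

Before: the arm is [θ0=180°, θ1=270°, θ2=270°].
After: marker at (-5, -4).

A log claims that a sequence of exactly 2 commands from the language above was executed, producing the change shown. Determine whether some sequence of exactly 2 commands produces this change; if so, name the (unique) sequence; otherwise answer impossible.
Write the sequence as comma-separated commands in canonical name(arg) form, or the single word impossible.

t0: [θ0=180°, θ1=270°, θ2=270°]
step 1 (rotate(1, -90)): [θ0=180°, θ1=180°, θ2=270°]
step 2 (rotate(1, -90)): [θ0=180°, θ1=90°, θ2=270°]
no other 2-command option fits: unique.

rotate(1, -90), rotate(1, -90)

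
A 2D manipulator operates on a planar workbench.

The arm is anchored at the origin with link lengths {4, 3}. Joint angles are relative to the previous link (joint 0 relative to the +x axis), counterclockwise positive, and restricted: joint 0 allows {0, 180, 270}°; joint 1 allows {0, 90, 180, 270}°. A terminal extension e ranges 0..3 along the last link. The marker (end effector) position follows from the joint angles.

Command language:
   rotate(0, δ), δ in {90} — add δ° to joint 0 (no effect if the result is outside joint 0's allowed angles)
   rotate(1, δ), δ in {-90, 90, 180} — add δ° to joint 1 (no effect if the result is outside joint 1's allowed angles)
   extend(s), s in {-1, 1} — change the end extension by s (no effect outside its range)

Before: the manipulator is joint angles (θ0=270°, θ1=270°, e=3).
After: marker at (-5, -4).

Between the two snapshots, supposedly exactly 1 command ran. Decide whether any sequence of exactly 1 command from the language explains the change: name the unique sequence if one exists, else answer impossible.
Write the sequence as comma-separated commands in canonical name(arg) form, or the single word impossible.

from: joint angles (θ0=270°, θ1=270°, e=3)
step 1 (extend(-1)): joint angles (θ0=270°, θ1=270°, e=2)
no other 1-command option fits: unique.

extend(-1)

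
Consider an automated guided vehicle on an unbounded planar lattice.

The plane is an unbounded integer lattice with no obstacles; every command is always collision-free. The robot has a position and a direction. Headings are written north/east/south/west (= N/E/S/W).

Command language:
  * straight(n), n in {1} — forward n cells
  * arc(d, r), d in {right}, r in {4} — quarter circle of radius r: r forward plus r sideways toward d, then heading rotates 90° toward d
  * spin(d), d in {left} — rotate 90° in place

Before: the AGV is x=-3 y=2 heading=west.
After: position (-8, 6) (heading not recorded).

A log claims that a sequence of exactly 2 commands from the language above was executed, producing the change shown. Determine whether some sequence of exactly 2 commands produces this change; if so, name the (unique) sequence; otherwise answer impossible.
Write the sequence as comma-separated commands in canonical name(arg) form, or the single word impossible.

straight(1), arc(right, 4)

key: running arc(right, 4) before straight(1) would end elsewhere — order is forced
begin: x=-3 y=2 heading=west
[1] after straight(1): x=-4 y=2 heading=west
[2] after arc(right, 4): x=-8 y=6 heading=north
no rival 2-sequence matches.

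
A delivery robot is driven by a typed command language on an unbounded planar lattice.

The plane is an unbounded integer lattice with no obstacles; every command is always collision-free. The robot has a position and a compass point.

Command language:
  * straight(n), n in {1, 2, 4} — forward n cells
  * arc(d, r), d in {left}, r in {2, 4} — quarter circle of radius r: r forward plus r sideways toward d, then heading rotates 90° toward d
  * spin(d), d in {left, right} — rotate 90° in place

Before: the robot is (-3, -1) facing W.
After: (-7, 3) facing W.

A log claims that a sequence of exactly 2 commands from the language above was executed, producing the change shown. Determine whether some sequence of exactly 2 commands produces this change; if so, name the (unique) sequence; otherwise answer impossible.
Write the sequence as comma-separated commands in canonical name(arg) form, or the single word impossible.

key: still facing W at the end — net rotation zero over 2 steps
start: (-3, -1) facing W
t=1 spin(right) ⇒ (-3, -1) facing N
t=2 arc(left, 4) ⇒ (-7, 3) facing W
no rival 2-sequence matches.

spin(right), arc(left, 4)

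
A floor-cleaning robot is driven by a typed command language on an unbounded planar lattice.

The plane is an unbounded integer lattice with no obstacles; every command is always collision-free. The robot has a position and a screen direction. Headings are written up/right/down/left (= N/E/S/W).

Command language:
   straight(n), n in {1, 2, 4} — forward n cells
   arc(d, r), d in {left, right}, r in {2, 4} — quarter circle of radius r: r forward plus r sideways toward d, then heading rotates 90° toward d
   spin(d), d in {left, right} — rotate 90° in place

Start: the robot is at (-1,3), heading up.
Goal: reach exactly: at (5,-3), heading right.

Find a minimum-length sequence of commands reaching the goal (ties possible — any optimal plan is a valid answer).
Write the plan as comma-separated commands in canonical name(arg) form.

begin: at (-1,3), heading up
[1] after spin(right): at (-1,3), heading right
[2] after arc(right, 2): at (1,1), heading down
[3] after arc(left, 4): at (5,-3), heading right
minimal: 3 command(s), checked below 3.

spin(right), arc(right, 2), arc(left, 4)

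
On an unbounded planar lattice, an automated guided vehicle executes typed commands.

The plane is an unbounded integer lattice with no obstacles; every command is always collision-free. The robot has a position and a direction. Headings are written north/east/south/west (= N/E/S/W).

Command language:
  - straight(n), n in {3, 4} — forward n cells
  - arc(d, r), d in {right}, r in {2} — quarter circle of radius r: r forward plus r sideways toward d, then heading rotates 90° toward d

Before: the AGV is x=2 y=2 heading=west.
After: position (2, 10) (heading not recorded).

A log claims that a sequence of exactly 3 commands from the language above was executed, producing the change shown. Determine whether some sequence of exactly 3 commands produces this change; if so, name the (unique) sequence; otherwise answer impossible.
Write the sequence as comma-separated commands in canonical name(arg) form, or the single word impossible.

arc(right, 2), straight(4), arc(right, 2)

start: x=2 y=2 heading=west
step 1 (arc(right, 2)): x=0 y=4 heading=north
step 2 (straight(4)): x=0 y=8 heading=north
step 3 (arc(right, 2)): x=2 y=10 heading=east
uniquely the one of 27 3-step routes that fits.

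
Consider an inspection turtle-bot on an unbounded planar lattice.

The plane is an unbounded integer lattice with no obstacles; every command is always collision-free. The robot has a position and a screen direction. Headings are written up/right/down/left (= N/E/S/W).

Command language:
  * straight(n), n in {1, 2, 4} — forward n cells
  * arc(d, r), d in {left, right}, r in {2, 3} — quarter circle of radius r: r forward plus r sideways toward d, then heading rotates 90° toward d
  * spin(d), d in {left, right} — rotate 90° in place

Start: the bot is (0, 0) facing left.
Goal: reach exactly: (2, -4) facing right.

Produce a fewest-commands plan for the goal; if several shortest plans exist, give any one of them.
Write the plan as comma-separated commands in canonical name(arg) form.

arc(left, 2), arc(left, 2), straight(2)

t0: (0, 0) facing left
step 1 (arc(left, 2)): (-2, -2) facing down
step 2 (arc(left, 2)): (0, -4) facing right
step 3 (straight(2)): (2, -4) facing right
shorter routes all fall short; 3 is best.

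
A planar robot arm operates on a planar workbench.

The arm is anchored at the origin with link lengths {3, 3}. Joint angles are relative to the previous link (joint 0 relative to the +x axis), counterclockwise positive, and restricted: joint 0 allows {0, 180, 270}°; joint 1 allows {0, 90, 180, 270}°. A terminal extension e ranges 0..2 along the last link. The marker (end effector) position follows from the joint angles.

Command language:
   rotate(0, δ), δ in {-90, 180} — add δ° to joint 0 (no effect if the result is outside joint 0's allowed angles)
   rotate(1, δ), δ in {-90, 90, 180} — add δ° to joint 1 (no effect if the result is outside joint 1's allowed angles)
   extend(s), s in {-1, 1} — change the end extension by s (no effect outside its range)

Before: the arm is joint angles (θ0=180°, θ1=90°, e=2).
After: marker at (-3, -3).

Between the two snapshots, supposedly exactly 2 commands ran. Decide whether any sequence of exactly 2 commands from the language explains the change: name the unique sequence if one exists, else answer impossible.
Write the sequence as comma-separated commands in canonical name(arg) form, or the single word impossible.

from: joint angles (θ0=180°, θ1=90°, e=2)
t=1 extend(-1) ⇒ joint angles (θ0=180°, θ1=90°, e=1)
t=2 extend(-1) ⇒ joint angles (θ0=180°, θ1=90°, e=0)
uniquely the one of 49 2-step routes that fits.

extend(-1), extend(-1)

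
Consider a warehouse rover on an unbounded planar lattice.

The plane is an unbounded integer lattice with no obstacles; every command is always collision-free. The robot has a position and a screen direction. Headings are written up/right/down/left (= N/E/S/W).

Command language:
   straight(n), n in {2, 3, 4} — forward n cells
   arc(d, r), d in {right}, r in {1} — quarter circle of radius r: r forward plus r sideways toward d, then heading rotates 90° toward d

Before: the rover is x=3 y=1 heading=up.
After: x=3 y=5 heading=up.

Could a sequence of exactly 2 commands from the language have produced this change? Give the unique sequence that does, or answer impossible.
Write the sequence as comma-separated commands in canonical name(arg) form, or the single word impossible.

straight(2), straight(2)

key: heading stays N — no command in the sequence turns
from: x=3 y=1 heading=up
step 1 (straight(2)): x=3 y=3 heading=up
step 2 (straight(2)): x=3 y=5 heading=up
all 16 alternatives checked — unique.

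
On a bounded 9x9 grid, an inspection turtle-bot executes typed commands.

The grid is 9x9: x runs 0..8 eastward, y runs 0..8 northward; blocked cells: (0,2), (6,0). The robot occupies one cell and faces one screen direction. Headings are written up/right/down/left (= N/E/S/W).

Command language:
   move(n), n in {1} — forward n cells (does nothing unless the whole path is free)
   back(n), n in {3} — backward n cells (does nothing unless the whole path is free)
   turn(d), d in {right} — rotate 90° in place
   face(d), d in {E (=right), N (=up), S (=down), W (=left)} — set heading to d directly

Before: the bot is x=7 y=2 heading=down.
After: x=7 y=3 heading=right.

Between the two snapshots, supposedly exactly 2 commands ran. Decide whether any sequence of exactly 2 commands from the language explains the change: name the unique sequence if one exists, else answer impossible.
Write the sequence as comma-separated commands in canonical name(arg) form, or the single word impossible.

impossible

every 2-command combo misses the target.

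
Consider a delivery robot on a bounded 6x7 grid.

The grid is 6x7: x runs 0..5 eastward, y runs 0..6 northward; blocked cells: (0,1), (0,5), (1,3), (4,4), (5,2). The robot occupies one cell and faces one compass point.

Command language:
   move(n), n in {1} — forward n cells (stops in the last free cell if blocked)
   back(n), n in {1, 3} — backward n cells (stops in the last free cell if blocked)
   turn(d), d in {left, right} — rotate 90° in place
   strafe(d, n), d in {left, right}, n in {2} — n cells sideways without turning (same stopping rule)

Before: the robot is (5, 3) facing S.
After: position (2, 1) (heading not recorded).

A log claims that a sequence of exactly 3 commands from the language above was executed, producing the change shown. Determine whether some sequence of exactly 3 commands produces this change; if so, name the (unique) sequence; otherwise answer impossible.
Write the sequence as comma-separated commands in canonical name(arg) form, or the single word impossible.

key: order matters: swapping turn(left) and strafe(right, 2) lands elsewhere
begin: (5, 3) facing S
1. turn(left) → (5, 3) facing E
2. back(3) → (2, 3) facing E
3. strafe(right, 2) → (2, 1) facing E
no rival 3-sequence matches.

turn(left), back(3), strafe(right, 2)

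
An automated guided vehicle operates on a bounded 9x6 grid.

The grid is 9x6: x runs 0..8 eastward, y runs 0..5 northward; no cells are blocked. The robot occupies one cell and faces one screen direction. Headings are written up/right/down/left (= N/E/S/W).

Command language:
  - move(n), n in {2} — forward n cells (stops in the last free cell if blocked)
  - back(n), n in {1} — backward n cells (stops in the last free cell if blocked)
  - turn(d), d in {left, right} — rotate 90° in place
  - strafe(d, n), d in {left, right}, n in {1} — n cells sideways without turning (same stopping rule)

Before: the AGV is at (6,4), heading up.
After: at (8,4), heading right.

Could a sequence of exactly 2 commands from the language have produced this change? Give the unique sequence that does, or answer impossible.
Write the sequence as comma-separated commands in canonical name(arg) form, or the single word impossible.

key: order matters: swapping turn(right) and move(2) lands elsewhere
t0: at (6,4), heading up
step 1 (turn(right)): at (6,4), heading right
step 2 (move(2)): at (8,4), heading right
no rival 2-sequence matches.

turn(right), move(2)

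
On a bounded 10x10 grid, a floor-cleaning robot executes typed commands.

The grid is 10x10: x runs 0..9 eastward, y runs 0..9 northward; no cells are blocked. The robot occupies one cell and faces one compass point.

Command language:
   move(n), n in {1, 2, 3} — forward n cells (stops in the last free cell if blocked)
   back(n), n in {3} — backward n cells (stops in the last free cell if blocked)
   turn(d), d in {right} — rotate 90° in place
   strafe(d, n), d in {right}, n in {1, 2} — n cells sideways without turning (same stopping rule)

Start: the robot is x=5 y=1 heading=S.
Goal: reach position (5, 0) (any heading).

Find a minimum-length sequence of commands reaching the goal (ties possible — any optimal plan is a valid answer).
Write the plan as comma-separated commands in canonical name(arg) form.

move(2)

initial: x=5 y=1 heading=S
[1] after move(2): x=5 y=0 heading=S
shorter routes all fall short; 1 is best.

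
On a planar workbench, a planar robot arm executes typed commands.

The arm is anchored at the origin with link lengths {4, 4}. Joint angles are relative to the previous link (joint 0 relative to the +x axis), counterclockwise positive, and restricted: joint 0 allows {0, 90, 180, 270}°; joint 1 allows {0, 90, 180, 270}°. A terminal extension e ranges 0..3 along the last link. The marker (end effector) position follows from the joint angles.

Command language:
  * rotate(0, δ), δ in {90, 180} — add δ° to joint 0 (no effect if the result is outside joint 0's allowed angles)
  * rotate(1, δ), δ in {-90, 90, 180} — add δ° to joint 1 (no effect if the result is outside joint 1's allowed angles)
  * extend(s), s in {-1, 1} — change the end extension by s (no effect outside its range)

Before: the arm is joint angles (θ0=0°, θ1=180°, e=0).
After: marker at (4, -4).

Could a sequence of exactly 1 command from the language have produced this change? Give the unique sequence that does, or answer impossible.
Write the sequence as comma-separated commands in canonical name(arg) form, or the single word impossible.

rotate(1, 90)

begin: joint angles (θ0=0°, θ1=180°, e=0)
[1] after rotate(1, 90): joint angles (θ0=0°, θ1=270°, e=0)
uniquely the one of 7 1-step routes that fits.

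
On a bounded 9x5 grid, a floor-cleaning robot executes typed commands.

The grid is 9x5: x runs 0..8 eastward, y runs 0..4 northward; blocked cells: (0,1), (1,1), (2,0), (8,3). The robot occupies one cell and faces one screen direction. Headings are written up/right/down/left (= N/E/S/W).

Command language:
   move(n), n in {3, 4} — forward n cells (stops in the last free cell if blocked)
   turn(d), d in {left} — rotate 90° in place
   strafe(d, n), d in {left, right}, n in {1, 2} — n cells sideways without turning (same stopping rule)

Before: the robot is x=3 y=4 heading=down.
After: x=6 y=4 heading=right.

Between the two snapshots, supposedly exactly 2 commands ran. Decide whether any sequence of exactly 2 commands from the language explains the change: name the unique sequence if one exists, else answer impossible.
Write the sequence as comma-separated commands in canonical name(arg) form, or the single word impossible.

key: position moved to (6,4) AND the heading swung to E — translation plus rotation needed
begin: x=3 y=4 heading=down
1. turn(left) → x=3 y=4 heading=right
2. move(3) → x=6 y=4 heading=right
all 49 alternatives checked — unique.

turn(left), move(3)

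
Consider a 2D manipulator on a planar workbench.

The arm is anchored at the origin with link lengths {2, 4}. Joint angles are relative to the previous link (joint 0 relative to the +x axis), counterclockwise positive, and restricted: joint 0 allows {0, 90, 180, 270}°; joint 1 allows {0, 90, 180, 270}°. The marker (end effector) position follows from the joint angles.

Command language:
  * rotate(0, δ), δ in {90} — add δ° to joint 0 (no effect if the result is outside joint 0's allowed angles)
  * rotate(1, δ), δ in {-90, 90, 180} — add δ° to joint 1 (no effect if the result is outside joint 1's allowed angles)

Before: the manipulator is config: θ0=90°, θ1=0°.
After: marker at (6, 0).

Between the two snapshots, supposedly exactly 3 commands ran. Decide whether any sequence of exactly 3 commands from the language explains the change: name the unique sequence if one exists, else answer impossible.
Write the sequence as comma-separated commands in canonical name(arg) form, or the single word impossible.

rotate(0, 90), rotate(0, 90), rotate(0, 90)

initial: config: θ0=90°, θ1=0°
[1] after rotate(0, 90): config: θ0=180°, θ1=0°
[2] after rotate(0, 90): config: θ0=270°, θ1=0°
[3] after rotate(0, 90): config: θ0=0°, θ1=0°
uniquely the one of 64 3-step routes that fits.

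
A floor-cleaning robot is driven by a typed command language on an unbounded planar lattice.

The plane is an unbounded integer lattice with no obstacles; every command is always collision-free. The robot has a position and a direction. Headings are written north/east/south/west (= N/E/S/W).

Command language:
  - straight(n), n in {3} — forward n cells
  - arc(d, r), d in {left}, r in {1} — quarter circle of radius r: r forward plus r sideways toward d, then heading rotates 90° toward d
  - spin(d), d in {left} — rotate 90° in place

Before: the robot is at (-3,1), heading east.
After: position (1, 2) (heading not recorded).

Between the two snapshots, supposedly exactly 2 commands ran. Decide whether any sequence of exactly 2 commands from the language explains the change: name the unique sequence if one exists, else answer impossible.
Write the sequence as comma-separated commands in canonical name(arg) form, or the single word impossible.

straight(3), arc(left, 1)

key: order matters: swapping straight(3) and arc(left, 1) lands elsewhere
initial: at (-3,1), heading east
t=1 straight(3) ⇒ at (0,1), heading east
t=2 arc(left, 1) ⇒ at (1,2), heading north
all 9 alternatives checked — unique.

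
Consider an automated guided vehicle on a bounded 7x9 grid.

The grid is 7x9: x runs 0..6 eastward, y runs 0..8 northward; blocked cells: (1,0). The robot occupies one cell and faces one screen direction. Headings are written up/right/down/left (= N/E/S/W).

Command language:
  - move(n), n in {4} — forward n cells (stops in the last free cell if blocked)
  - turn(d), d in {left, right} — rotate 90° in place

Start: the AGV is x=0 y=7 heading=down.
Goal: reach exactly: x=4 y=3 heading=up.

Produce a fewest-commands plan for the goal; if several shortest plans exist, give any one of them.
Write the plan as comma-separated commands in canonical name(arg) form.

move(4), turn(left), move(4), turn(left)

start: x=0 y=7 heading=down
step 1 (move(4)): x=0 y=3 heading=down
step 2 (turn(left)): x=0 y=3 heading=right
step 3 (move(4)): x=4 y=3 heading=right
step 4 (turn(left)): x=4 y=3 heading=up
minimal: 4 command(s), checked below 4.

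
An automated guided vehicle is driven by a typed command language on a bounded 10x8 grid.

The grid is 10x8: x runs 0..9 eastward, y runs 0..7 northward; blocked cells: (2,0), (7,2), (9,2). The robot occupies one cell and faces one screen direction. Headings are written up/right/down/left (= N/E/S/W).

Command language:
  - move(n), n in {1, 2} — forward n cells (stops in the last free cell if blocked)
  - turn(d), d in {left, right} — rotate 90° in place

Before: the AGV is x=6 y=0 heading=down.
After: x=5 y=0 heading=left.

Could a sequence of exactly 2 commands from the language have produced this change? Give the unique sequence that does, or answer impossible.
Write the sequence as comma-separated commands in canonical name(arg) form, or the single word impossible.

turn(right), move(1)

key: cell and facing (now W) both changed — the 2 commands mix motion and turning
begin: x=6 y=0 heading=down
t=1 turn(right) ⇒ x=6 y=0 heading=left
t=2 move(1) ⇒ x=5 y=0 heading=left
uniquely the one of 16 2-step routes that fits.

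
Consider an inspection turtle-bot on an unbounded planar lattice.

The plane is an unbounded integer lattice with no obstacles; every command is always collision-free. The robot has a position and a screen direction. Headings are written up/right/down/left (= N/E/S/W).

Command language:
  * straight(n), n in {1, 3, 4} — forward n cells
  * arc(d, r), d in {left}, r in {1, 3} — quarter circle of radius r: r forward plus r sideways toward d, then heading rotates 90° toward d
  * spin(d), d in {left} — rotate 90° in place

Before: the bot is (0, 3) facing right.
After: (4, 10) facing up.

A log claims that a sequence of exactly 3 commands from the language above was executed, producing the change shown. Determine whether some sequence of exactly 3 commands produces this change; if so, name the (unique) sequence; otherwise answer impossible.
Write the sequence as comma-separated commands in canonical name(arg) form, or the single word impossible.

key: position moved to (4,10) AND the heading swung to N — translation plus rotation needed
start: (0, 3) facing right
t=1 straight(1) ⇒ (1, 3) facing right
t=2 arc(left, 3) ⇒ (4, 6) facing up
t=3 straight(4) ⇒ (4, 10) facing up
no rival 3-sequence matches.

straight(1), arc(left, 3), straight(4)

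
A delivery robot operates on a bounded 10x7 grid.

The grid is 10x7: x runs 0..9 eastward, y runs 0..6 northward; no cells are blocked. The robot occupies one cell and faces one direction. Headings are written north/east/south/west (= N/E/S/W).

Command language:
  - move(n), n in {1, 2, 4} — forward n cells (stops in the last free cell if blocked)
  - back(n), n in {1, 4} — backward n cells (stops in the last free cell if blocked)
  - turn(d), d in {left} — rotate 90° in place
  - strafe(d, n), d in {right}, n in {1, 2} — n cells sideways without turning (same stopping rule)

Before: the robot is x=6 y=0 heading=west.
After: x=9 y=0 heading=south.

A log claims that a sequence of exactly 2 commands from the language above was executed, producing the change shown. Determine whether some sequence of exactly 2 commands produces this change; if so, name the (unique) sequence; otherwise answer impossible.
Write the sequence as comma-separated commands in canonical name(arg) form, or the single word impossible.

key: back(4) runs into the grid edge before its full distance
initial: x=6 y=0 heading=west
step 1 (back(4)): x=9 y=0 heading=west
step 2 (turn(left)): x=9 y=0 heading=south
uniquely the one of 64 2-step routes that fits.

back(4), turn(left)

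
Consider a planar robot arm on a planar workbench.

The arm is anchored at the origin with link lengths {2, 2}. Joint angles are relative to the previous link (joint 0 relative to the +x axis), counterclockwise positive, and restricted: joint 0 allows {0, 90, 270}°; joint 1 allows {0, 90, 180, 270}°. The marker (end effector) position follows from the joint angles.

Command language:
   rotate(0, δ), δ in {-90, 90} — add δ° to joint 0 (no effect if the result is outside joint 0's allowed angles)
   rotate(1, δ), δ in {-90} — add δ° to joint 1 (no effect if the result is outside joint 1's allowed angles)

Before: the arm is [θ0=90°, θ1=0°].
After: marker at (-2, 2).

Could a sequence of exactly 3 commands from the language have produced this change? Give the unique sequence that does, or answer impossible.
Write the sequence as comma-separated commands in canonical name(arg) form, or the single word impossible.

rotate(1, -90), rotate(1, -90), rotate(1, -90)

initial: [θ0=90°, θ1=0°]
t=1 rotate(1, -90) ⇒ [θ0=90°, θ1=270°]
t=2 rotate(1, -90) ⇒ [θ0=90°, θ1=180°]
t=3 rotate(1, -90) ⇒ [θ0=90°, θ1=90°]
uniquely the one of 27 3-step routes that fits.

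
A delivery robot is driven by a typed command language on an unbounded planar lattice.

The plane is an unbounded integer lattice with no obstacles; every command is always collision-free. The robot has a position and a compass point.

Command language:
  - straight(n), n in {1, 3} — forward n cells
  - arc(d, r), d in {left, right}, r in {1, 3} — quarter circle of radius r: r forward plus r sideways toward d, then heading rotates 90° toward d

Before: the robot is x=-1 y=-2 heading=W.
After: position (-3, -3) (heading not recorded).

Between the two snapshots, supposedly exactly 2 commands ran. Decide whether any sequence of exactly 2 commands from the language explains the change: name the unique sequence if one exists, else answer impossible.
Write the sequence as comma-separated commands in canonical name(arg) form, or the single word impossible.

key: order matters: swapping straight(1) and arc(left, 1) lands elsewhere
initial: x=-1 y=-2 heading=W
1. straight(1) → x=-2 y=-2 heading=W
2. arc(left, 1) → x=-3 y=-3 heading=S
no other 2-command option fits: unique.

straight(1), arc(left, 1)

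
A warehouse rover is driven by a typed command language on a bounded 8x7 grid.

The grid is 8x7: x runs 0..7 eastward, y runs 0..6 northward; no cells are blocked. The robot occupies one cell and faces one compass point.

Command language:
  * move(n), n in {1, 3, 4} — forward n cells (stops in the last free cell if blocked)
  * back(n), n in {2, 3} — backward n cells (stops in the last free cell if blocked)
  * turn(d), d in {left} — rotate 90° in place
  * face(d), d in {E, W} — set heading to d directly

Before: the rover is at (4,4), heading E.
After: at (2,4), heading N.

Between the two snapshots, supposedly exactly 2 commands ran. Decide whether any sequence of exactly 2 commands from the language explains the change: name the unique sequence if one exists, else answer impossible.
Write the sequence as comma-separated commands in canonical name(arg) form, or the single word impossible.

key: running turn(left) before back(2) would end elsewhere — order is forced
begin: at (4,4), heading E
t=1 back(2) ⇒ at (2,4), heading E
t=2 turn(left) ⇒ at (2,4), heading N
uniquely the one of 64 2-step routes that fits.

back(2), turn(left)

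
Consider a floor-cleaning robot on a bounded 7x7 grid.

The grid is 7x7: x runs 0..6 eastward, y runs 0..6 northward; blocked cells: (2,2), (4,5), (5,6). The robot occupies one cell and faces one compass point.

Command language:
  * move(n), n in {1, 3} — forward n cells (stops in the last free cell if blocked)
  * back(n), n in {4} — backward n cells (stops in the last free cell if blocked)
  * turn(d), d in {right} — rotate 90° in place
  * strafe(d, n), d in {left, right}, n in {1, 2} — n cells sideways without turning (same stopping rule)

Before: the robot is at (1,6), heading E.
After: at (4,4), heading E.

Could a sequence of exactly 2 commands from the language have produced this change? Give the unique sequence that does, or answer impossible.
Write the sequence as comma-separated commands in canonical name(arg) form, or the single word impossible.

key: still facing E at the end — nothing in the sequence rotates
t0: at (1,6), heading E
[1] after strafe(right, 2): at (1,4), heading E
[2] after move(3): at (4,4), heading E
uniquely the one of 64 2-step routes that fits.

strafe(right, 2), move(3)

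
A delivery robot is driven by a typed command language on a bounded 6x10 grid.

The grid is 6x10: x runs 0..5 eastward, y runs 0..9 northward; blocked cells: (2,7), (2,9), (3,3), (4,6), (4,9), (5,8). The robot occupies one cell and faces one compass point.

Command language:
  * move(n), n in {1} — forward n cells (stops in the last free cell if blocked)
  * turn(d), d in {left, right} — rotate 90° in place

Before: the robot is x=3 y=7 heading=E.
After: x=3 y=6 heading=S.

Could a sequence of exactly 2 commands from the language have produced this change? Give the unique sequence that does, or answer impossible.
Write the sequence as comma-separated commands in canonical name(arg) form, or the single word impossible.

key: position moved to (3,6) AND the heading swung to S — translation plus rotation needed
from: x=3 y=7 heading=E
t=1 turn(right) ⇒ x=3 y=7 heading=S
t=2 move(1) ⇒ x=3 y=6 heading=S
uniquely the one of 9 2-step routes that fits.

turn(right), move(1)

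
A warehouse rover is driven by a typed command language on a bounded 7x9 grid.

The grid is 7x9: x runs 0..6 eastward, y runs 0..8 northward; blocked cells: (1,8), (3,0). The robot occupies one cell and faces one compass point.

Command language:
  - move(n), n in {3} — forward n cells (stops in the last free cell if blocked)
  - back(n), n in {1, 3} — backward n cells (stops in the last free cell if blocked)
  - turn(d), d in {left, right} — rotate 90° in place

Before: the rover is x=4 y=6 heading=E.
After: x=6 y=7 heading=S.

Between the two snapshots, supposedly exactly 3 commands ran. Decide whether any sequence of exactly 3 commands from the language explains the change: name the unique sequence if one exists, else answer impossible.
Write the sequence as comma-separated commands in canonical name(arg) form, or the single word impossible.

move(3), turn(right), back(1)

key: order matters: swapping move(3) and back(1) lands elsewhere
initial: x=4 y=6 heading=E
[1] after move(3): x=6 y=6 heading=E
[2] after turn(right): x=6 y=6 heading=S
[3] after back(1): x=6 y=7 heading=S
no rival 3-sequence matches.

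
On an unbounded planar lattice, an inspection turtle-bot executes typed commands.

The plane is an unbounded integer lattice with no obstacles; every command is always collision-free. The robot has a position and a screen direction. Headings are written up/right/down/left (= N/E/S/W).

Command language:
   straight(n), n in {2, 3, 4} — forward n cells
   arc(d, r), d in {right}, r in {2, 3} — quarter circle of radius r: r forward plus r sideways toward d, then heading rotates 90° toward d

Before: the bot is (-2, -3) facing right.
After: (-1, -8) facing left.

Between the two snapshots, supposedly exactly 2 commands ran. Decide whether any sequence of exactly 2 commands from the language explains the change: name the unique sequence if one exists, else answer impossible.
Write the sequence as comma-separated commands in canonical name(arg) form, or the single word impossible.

arc(right, 3), arc(right, 2)

key: cell and facing (now W) both changed — the 2 commands mix motion and turning
from: (-2, -3) facing right
t=1 arc(right, 3) ⇒ (1, -6) facing down
t=2 arc(right, 2) ⇒ (-1, -8) facing left
uniquely the one of 25 2-step routes that fits.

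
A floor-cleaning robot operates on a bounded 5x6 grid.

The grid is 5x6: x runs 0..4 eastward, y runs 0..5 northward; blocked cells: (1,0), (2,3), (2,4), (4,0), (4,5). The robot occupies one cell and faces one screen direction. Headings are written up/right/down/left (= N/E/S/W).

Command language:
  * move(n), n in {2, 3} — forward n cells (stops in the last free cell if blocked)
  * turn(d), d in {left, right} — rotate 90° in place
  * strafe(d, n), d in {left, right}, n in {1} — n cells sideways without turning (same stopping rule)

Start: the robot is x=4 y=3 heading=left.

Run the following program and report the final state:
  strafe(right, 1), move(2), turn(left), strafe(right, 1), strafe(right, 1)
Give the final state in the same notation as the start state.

t0: x=4 y=3 heading=left
t=1 strafe(right, 1) ⇒ x=4 y=4 heading=left
t=2 move(2) ⇒ x=3 y=4 heading=left
t=3 turn(left) ⇒ x=3 y=4 heading=down
t=4 strafe(right, 1) ⇒ x=3 y=4 heading=down
t=5 strafe(right, 1) ⇒ x=3 y=4 heading=down

x=3 y=4 heading=down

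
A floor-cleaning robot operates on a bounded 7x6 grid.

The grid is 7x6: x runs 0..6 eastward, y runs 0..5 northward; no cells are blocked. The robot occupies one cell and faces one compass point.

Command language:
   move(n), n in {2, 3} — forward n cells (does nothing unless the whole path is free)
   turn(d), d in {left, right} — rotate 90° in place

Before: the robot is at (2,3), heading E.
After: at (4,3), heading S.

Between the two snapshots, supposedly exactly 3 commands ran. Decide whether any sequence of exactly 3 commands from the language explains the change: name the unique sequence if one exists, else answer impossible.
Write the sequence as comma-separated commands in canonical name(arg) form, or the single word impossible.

key: running turn(right) before move(2) would end elsewhere — order is forced
start: at (2,3), heading E
[1] after move(2): at (4,3), heading E
[2] after move(3): at (4,3), heading E
[3] after turn(right): at (4,3), heading S
no other 3-command option fits: unique.

move(2), move(3), turn(right)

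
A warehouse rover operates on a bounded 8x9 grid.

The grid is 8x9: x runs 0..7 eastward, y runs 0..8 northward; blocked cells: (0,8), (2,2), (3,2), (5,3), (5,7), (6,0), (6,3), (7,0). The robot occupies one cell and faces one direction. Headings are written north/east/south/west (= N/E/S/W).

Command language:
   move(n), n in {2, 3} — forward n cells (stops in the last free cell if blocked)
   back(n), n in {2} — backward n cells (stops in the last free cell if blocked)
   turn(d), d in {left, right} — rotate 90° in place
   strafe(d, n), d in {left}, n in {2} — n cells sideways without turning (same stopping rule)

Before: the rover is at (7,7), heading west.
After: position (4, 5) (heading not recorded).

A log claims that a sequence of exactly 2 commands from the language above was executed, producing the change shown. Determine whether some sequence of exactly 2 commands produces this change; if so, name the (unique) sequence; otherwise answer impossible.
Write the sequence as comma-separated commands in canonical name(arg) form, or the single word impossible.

strafe(left, 2), move(3)

key: running move(3) before strafe(left, 2) would end elsewhere — order is forced
t0: at (7,7), heading west
1. strafe(left, 2) → at (7,5), heading west
2. move(3) → at (4,5), heading west
no rival 2-sequence matches.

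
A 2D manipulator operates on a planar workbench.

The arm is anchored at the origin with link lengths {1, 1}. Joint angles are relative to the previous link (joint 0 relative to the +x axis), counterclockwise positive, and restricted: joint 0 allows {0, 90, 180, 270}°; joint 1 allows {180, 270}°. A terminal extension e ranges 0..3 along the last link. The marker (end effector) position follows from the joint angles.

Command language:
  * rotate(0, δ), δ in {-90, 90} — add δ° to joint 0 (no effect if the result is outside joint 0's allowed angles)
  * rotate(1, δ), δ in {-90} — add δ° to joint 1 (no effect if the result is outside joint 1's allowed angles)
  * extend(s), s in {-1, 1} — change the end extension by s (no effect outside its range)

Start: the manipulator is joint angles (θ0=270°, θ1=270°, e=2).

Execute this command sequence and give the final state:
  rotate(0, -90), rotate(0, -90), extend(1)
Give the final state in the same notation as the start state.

joint angles (θ0=90°, θ1=270°, e=3)

t0: joint angles (θ0=270°, θ1=270°, e=2)
step 1 (rotate(0, -90)): joint angles (θ0=180°, θ1=270°, e=2)
step 2 (rotate(0, -90)): joint angles (θ0=90°, θ1=270°, e=2)
step 3 (extend(1)): joint angles (θ0=90°, θ1=270°, e=3)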